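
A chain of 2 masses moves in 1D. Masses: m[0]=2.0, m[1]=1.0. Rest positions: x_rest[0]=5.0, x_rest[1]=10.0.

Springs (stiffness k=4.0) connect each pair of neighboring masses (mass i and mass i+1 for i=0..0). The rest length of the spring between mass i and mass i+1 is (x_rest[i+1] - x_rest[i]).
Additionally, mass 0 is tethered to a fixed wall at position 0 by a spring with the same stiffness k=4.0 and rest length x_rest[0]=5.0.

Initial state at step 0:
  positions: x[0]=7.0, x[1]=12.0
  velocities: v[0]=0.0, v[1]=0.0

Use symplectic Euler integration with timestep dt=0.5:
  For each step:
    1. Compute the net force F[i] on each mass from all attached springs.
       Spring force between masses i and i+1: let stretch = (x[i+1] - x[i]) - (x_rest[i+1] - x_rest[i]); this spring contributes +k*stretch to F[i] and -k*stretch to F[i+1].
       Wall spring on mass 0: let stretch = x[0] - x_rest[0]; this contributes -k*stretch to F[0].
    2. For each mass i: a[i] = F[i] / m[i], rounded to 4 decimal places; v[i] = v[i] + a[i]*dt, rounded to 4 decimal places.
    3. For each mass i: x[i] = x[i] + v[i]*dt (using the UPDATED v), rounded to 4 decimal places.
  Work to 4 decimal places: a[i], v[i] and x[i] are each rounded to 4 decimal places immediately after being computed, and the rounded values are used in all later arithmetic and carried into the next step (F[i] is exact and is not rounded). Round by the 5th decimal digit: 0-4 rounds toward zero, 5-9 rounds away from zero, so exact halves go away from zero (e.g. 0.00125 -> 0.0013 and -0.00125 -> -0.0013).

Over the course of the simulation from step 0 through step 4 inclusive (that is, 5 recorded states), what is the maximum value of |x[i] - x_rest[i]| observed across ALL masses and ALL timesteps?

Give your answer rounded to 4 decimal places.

Answer: 2.5000

Derivation:
Step 0: x=[7.0000 12.0000] v=[0.0000 0.0000]
Step 1: x=[6.0000 12.0000] v=[-2.0000 0.0000]
Step 2: x=[5.0000 11.0000] v=[-2.0000 -2.0000]
Step 3: x=[4.5000 9.0000] v=[-1.0000 -4.0000]
Step 4: x=[4.0000 7.5000] v=[-1.0000 -3.0000]
Max displacement = 2.5000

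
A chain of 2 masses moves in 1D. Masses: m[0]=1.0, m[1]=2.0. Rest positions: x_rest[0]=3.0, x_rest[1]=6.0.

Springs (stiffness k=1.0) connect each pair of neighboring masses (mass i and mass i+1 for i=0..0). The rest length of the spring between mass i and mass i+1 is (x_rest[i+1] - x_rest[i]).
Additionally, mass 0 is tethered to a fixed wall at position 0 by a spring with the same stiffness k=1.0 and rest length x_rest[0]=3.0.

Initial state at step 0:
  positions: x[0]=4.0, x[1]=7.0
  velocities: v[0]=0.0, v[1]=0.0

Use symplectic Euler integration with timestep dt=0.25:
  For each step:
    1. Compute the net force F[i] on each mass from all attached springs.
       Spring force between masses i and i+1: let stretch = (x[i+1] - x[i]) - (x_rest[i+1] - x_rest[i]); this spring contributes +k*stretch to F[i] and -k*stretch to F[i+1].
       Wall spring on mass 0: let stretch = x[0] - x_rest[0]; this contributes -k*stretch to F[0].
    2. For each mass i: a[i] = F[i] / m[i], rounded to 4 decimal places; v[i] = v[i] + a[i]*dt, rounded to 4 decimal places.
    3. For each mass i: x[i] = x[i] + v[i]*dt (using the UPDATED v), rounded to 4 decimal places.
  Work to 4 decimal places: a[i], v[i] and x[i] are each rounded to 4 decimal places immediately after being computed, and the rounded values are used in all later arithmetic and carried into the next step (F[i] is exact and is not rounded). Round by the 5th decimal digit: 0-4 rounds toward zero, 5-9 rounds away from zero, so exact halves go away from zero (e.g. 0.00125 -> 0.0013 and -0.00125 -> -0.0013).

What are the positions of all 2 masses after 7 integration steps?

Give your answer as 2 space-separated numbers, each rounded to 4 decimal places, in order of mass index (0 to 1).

Step 0: x=[4.0000 7.0000] v=[0.0000 0.0000]
Step 1: x=[3.9375 7.0000] v=[-0.2500 0.0000]
Step 2: x=[3.8203 6.9981] v=[-0.4688 -0.0078]
Step 3: x=[3.6630 6.9906] v=[-0.6294 -0.0300]
Step 4: x=[3.4847 6.9729] v=[-0.7133 -0.0710]
Step 5: x=[3.3066 6.9399] v=[-0.7124 -0.1320]
Step 6: x=[3.1489 6.8871] v=[-0.6307 -0.2112]
Step 7: x=[3.0281 6.8112] v=[-0.4834 -0.3035]

Answer: 3.0281 6.8112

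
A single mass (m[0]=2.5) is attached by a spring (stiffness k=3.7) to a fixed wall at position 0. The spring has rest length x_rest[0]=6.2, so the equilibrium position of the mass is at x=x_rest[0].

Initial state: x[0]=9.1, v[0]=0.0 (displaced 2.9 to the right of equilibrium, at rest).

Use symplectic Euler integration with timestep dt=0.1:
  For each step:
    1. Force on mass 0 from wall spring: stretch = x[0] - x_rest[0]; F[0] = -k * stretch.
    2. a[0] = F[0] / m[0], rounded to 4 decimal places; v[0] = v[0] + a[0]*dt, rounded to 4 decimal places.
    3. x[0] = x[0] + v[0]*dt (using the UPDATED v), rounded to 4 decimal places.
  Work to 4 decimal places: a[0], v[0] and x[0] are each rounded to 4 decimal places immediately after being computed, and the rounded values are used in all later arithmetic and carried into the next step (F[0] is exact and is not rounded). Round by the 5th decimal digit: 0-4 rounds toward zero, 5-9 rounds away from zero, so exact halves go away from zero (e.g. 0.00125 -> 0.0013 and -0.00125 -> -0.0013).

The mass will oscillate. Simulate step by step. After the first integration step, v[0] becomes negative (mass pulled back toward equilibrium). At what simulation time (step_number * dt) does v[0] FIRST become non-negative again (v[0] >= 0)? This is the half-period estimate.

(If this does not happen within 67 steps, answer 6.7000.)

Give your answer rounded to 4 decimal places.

Step 0: x=[9.1000] v=[0.0000]
Step 1: x=[9.0571] v=[-0.4292]
Step 2: x=[8.9719] v=[-0.8521]
Step 3: x=[8.8457] v=[-1.2623]
Step 4: x=[8.6803] v=[-1.6539]
Step 5: x=[8.4782] v=[-2.0210]
Step 6: x=[8.2424] v=[-2.3582]
Step 7: x=[7.9764] v=[-2.6605]
Step 8: x=[7.6841] v=[-2.9234]
Step 9: x=[7.3698] v=[-3.1431]
Step 10: x=[7.0382] v=[-3.3162]
Step 11: x=[6.6942] v=[-3.4403]
Step 12: x=[6.3429] v=[-3.5134]
Step 13: x=[5.9894] v=[-3.5346]
Step 14: x=[5.6391] v=[-3.5034]
Step 15: x=[5.2971] v=[-3.4204]
Step 16: x=[4.9684] v=[-3.2868]
Step 17: x=[4.6580] v=[-3.1045]
Step 18: x=[4.3704] v=[-2.8763]
Step 19: x=[4.1099] v=[-2.6055]
Step 20: x=[3.8803] v=[-2.2962]
Step 21: x=[3.6850] v=[-1.9529]
Step 22: x=[3.5269] v=[-1.5807]
Step 23: x=[3.4084] v=[-1.1851]
Step 24: x=[3.3312] v=[-0.7719]
Step 25: x=[3.2965] v=[-0.3473]
Step 26: x=[3.3047] v=[0.0824]
First v>=0 after going negative at step 26, time=2.6000

Answer: 2.6000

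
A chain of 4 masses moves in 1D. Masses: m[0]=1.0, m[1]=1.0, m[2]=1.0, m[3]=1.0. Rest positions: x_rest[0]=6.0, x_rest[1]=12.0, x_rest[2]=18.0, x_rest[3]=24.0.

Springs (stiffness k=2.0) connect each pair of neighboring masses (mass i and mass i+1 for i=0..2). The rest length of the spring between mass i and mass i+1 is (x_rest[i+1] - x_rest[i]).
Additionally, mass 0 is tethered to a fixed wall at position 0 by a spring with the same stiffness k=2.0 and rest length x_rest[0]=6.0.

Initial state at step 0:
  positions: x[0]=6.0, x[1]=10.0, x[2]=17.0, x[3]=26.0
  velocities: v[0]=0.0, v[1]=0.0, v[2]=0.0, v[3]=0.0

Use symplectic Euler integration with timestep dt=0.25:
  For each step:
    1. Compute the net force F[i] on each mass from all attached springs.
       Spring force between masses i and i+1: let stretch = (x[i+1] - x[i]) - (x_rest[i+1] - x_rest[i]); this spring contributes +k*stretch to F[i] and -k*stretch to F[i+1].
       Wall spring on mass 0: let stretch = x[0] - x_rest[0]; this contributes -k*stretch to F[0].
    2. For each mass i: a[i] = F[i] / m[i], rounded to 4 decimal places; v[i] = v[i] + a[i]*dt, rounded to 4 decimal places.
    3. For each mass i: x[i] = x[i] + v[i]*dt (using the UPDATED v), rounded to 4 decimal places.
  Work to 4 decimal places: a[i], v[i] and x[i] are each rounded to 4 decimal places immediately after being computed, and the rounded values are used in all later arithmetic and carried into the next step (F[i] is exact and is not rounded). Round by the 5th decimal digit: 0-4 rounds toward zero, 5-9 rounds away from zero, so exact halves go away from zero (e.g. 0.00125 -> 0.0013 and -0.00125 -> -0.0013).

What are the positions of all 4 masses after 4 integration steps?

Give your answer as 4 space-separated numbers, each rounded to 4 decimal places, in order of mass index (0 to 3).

Step 0: x=[6.0000 10.0000 17.0000 26.0000] v=[0.0000 0.0000 0.0000 0.0000]
Step 1: x=[5.7500 10.3750 17.2500 25.6250] v=[-1.0000 1.5000 1.0000 -1.5000]
Step 2: x=[5.3594 11.0313 17.6875 24.9531] v=[-1.5625 2.6250 1.7500 -2.6875]
Step 3: x=[5.0078 11.8106 18.2012 24.1230] v=[-1.4063 3.1172 2.0547 -3.3203]
Step 4: x=[4.8806 12.5384 18.6563 23.3027] v=[-0.5088 2.9111 1.8203 -3.2812]

Answer: 4.8806 12.5384 18.6563 23.3027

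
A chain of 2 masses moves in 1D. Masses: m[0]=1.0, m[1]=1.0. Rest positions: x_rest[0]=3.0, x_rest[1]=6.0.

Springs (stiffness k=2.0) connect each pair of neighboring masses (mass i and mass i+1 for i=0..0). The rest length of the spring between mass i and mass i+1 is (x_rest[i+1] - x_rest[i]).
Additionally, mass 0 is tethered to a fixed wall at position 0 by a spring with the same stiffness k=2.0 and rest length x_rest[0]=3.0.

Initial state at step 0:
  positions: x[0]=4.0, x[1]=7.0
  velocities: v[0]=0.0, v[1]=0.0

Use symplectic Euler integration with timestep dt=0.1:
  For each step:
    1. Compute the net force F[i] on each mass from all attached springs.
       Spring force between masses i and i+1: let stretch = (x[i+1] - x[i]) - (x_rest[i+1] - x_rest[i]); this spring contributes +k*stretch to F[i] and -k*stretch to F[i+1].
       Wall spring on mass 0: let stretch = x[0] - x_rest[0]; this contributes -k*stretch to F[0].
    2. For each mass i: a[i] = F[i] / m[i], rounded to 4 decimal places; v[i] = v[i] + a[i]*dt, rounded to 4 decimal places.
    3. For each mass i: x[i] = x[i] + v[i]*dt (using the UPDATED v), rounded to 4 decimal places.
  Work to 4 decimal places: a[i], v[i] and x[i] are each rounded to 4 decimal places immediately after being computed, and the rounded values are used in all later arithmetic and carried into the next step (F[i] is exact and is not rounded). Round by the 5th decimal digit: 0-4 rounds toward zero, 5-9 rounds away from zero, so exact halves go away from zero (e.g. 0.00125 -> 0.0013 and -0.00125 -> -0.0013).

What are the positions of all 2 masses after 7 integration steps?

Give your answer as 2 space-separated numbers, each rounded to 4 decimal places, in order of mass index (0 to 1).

Answer: 3.5328 6.9544

Derivation:
Step 0: x=[4.0000 7.0000] v=[0.0000 0.0000]
Step 1: x=[3.9800 7.0000] v=[-0.2000 0.0000]
Step 2: x=[3.9408 6.9996] v=[-0.3920 -0.0040]
Step 3: x=[3.8840 6.9980] v=[-0.5684 -0.0158]
Step 4: x=[3.8118 6.9941] v=[-0.7224 -0.0386]
Step 5: x=[3.7270 6.9866] v=[-0.8483 -0.0751]
Step 6: x=[3.6328 6.9739] v=[-0.9418 -0.1270]
Step 7: x=[3.5328 6.9544] v=[-1.0001 -0.1952]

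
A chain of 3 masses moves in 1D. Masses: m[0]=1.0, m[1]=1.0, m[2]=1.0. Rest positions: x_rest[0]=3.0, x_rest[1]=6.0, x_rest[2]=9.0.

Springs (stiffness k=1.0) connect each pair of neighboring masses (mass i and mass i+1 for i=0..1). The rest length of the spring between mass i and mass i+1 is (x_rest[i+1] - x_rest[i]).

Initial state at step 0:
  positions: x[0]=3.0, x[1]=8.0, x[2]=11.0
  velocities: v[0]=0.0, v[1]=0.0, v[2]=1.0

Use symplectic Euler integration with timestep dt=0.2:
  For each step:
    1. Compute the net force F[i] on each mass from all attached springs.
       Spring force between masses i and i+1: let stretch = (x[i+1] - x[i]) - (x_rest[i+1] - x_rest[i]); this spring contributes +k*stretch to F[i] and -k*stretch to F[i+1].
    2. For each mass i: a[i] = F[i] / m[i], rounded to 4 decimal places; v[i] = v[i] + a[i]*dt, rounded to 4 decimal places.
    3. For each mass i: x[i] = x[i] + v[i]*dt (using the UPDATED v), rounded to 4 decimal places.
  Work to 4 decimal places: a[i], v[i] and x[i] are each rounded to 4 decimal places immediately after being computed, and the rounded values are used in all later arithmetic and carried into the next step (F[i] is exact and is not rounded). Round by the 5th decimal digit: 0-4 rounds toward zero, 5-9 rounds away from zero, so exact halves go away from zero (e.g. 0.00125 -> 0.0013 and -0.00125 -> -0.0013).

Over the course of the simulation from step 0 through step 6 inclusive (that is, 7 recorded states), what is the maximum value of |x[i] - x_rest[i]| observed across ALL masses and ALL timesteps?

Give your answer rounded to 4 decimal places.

Answer: 2.7697

Derivation:
Step 0: x=[3.0000 8.0000 11.0000] v=[0.0000 0.0000 1.0000]
Step 1: x=[3.0800 7.9200 11.2000] v=[0.4000 -0.4000 1.0000]
Step 2: x=[3.2336 7.7776 11.3888] v=[0.7680 -0.7120 0.9440]
Step 3: x=[3.4490 7.5979 11.5532] v=[1.0768 -0.8986 0.8218]
Step 4: x=[3.7103 7.4104 11.6793] v=[1.3066 -0.9373 0.6307]
Step 5: x=[3.9996 7.2457 11.7547] v=[1.4466 -0.8235 0.3769]
Step 6: x=[4.2988 7.1315 11.7697] v=[1.4958 -0.5709 0.0751]
Max displacement = 2.7697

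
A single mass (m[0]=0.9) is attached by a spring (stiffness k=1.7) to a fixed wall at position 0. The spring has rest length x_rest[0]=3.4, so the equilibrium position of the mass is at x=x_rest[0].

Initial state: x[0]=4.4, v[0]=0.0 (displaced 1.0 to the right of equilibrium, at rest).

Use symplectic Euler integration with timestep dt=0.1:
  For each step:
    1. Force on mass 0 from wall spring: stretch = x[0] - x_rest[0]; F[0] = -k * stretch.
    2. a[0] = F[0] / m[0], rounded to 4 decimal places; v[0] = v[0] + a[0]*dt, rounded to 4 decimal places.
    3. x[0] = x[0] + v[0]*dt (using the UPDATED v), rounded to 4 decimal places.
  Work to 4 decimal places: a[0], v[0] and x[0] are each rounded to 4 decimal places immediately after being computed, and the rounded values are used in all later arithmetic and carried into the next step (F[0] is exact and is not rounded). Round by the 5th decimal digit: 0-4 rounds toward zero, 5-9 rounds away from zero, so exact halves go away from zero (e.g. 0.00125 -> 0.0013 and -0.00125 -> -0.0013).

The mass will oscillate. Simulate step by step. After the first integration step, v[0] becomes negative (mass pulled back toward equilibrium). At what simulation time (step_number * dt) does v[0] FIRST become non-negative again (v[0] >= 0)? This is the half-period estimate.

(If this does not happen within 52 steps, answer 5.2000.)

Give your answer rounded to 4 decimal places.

Step 0: x=[4.4000] v=[0.0000]
Step 1: x=[4.3811] v=[-0.1889]
Step 2: x=[4.3437] v=[-0.3742]
Step 3: x=[4.2885] v=[-0.5525]
Step 4: x=[4.2165] v=[-0.7203]
Step 5: x=[4.1291] v=[-0.8745]
Step 6: x=[4.0279] v=[-1.0122]
Step 7: x=[3.9148] v=[-1.1308]
Step 8: x=[3.7920] v=[-1.2280]
Step 9: x=[3.6618] v=[-1.3020]
Step 10: x=[3.5267] v=[-1.3515]
Step 11: x=[3.3892] v=[-1.3754]
Step 12: x=[3.2519] v=[-1.3734]
Step 13: x=[3.1174] v=[-1.3454]
Step 14: x=[2.9882] v=[-1.2920]
Step 15: x=[2.8668] v=[-1.2142]
Step 16: x=[2.7555] v=[-1.1135]
Step 17: x=[2.6563] v=[-0.9918]
Step 18: x=[2.5712] v=[-0.8513]
Step 19: x=[2.5017] v=[-0.6948]
Step 20: x=[2.4492] v=[-0.5251]
Step 21: x=[2.4147] v=[-0.3455]
Step 22: x=[2.3988] v=[-0.1594]
Step 23: x=[2.4018] v=[0.0297]
First v>=0 after going negative at step 23, time=2.3000

Answer: 2.3000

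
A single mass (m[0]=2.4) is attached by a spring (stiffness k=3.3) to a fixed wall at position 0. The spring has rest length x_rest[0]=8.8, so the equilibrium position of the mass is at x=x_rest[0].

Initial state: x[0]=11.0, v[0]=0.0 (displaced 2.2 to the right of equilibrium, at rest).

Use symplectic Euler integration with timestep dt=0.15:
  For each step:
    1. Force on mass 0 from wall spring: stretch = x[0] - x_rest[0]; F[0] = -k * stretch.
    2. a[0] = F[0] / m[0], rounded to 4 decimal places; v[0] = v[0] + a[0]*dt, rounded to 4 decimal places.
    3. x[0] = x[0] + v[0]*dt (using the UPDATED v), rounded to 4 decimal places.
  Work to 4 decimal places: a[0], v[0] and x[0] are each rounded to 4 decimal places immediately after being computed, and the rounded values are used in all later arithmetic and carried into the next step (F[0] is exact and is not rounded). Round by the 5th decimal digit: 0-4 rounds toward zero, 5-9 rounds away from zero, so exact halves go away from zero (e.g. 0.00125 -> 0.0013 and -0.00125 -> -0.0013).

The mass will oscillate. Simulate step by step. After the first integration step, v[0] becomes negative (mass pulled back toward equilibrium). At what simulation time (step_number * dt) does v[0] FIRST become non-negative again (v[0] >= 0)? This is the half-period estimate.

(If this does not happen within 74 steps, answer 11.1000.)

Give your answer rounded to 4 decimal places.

Answer: 2.7000

Derivation:
Step 0: x=[11.0000] v=[0.0000]
Step 1: x=[10.9319] v=[-0.4538]
Step 2: x=[10.7979] v=[-0.8935]
Step 3: x=[10.6021] v=[-1.3056]
Step 4: x=[10.3505] v=[-1.6773]
Step 5: x=[10.0509] v=[-1.9971]
Step 6: x=[9.7126] v=[-2.2551]
Step 7: x=[9.3461] v=[-2.4433]
Step 8: x=[8.9627] v=[-2.5559]
Step 9: x=[8.5743] v=[-2.5895]
Step 10: x=[8.1929] v=[-2.5430]
Step 11: x=[7.8302] v=[-2.4178]
Step 12: x=[7.4975] v=[-2.2178]
Step 13: x=[7.2051] v=[-1.9492]
Step 14: x=[6.9621] v=[-1.6203]
Step 15: x=[6.7759] v=[-1.2412]
Step 16: x=[6.6523] v=[-0.8237]
Step 17: x=[6.5952] v=[-0.3807]
Step 18: x=[6.6063] v=[0.0740]
First v>=0 after going negative at step 18, time=2.7000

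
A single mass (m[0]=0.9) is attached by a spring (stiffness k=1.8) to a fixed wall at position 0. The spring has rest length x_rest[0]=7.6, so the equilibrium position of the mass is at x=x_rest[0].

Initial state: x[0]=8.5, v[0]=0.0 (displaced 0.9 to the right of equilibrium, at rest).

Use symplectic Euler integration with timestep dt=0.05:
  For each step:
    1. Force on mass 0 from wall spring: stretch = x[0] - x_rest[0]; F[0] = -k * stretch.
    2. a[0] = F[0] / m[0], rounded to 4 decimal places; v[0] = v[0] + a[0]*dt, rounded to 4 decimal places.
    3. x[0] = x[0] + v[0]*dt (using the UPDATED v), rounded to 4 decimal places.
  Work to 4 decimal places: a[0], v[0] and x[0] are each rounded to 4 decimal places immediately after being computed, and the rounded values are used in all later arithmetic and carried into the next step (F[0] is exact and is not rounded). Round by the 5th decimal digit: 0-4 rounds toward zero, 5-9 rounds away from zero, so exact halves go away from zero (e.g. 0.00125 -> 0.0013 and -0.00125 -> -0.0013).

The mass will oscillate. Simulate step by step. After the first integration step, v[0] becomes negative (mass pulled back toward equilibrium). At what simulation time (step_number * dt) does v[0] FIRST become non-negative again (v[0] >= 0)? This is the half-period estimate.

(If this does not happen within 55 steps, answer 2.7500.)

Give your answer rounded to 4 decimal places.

Answer: 2.2500

Derivation:
Step 0: x=[8.5000] v=[0.0000]
Step 1: x=[8.4955] v=[-0.0900]
Step 2: x=[8.4865] v=[-0.1796]
Step 3: x=[8.4731] v=[-0.2683]
Step 4: x=[8.4553] v=[-0.3556]
Step 5: x=[8.4332] v=[-0.4411]
Step 6: x=[8.4070] v=[-0.5244]
Step 7: x=[8.3767] v=[-0.6051]
Step 8: x=[8.3426] v=[-0.6828]
Step 9: x=[8.3047] v=[-0.7571]
Step 10: x=[8.2633] v=[-0.8276]
Step 11: x=[8.2186] v=[-0.8939]
Step 12: x=[8.1708] v=[-0.9558]
Step 13: x=[8.1202] v=[-1.0129]
Step 14: x=[8.0670] v=[-1.0649]
Step 15: x=[8.0114] v=[-1.1116]
Step 16: x=[7.9538] v=[-1.1527]
Step 17: x=[7.8944] v=[-1.1881]
Step 18: x=[7.8335] v=[-1.2175]
Step 19: x=[7.7715] v=[-1.2409]
Step 20: x=[7.7086] v=[-1.2581]
Step 21: x=[7.6452] v=[-1.2690]
Step 22: x=[7.5815] v=[-1.2735]
Step 23: x=[7.5179] v=[-1.2717]
Step 24: x=[7.4547] v=[-1.2635]
Step 25: x=[7.3923] v=[-1.2490]
Step 26: x=[7.3309] v=[-1.2282]
Step 27: x=[7.2708] v=[-1.2013]
Step 28: x=[7.2124] v=[-1.1684]
Step 29: x=[7.1559] v=[-1.1296]
Step 30: x=[7.1016] v=[-1.0852]
Step 31: x=[7.0498] v=[-1.0354]
Step 32: x=[7.0008] v=[-0.9804]
Step 33: x=[6.9548] v=[-0.9205]
Step 34: x=[6.9120] v=[-0.8560]
Step 35: x=[6.8726] v=[-0.7872]
Step 36: x=[6.8369] v=[-0.7145]
Step 37: x=[6.8050] v=[-0.6382]
Step 38: x=[6.7771] v=[-0.5587]
Step 39: x=[6.7533] v=[-0.4764]
Step 40: x=[6.7337] v=[-0.3917]
Step 41: x=[6.7184] v=[-0.3051]
Step 42: x=[6.7076] v=[-0.2169]
Step 43: x=[6.7012] v=[-0.1277]
Step 44: x=[6.6993] v=[-0.0378]
Step 45: x=[6.7019] v=[0.0523]
First v>=0 after going negative at step 45, time=2.2500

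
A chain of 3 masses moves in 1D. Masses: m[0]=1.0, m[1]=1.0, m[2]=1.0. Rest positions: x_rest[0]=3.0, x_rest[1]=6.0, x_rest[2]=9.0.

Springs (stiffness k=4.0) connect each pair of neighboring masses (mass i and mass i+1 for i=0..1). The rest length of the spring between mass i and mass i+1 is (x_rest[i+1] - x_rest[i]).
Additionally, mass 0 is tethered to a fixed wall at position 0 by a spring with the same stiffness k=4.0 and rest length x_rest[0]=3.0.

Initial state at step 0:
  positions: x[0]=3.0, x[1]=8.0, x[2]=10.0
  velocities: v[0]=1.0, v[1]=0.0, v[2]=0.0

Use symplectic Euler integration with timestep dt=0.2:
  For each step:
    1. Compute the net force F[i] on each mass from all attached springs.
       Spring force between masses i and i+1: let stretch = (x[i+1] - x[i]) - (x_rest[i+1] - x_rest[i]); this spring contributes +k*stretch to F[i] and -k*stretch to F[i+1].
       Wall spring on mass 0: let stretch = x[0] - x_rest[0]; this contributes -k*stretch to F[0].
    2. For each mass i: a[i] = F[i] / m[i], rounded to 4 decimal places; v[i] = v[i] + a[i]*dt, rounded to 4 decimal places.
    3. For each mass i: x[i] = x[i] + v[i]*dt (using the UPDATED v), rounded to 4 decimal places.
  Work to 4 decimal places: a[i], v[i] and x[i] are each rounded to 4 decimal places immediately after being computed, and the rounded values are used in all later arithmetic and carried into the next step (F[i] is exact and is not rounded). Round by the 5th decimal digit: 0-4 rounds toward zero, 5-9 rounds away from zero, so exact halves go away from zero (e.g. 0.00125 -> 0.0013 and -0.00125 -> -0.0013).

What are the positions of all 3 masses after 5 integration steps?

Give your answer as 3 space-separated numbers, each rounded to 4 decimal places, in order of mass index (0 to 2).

Step 0: x=[3.0000 8.0000 10.0000] v=[1.0000 0.0000 0.0000]
Step 1: x=[3.5200 7.5200 10.1600] v=[2.6000 -2.4000 0.8000]
Step 2: x=[4.1168 6.8224 10.3776] v=[2.9840 -3.4880 1.0880]
Step 3: x=[4.4878 6.2607 10.5064] v=[1.8550 -2.8083 0.6438]
Step 4: x=[4.4244 6.0947 10.4358] v=[-0.3169 -0.8301 -0.3528]
Step 5: x=[3.9204 6.3560 10.1507] v=[-2.5202 1.3065 -1.4257]

Answer: 3.9204 6.3560 10.1507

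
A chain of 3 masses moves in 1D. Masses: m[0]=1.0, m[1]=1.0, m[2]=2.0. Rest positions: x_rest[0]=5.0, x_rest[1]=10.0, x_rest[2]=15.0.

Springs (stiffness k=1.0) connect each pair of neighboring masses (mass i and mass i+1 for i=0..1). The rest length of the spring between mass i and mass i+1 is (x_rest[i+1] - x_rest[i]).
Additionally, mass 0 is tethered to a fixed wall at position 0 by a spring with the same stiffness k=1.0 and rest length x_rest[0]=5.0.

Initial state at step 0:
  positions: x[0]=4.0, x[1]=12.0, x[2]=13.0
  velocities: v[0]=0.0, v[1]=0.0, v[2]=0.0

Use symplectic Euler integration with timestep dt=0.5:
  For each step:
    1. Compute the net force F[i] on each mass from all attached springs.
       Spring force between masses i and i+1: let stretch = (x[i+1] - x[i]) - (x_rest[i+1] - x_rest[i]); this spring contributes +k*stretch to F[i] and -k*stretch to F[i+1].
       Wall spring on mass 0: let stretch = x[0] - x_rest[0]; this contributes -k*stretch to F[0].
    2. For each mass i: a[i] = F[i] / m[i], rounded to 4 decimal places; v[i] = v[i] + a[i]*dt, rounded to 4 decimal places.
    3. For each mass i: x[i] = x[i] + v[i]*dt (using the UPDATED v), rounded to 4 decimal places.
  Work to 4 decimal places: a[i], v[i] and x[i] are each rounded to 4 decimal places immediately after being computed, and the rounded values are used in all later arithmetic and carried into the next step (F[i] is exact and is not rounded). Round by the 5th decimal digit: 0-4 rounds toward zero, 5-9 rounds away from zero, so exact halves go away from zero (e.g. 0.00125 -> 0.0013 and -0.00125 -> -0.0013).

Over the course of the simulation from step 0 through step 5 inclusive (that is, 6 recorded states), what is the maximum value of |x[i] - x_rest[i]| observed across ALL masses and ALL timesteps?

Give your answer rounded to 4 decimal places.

Answer: 3.1797

Derivation:
Step 0: x=[4.0000 12.0000 13.0000] v=[0.0000 0.0000 0.0000]
Step 1: x=[5.0000 10.2500 13.5000] v=[2.0000 -3.5000 1.0000]
Step 2: x=[6.0625 8.0000 14.2188] v=[2.1250 -4.5000 1.4375]
Step 3: x=[6.0938 6.8203 14.7852] v=[0.0625 -2.3594 1.1328]
Step 4: x=[4.7832 7.4502 14.9810] v=[-2.6212 1.2598 0.3916]
Step 5: x=[2.9436 9.2961 14.8605] v=[-3.6793 3.6917 -0.2411]
Max displacement = 3.1797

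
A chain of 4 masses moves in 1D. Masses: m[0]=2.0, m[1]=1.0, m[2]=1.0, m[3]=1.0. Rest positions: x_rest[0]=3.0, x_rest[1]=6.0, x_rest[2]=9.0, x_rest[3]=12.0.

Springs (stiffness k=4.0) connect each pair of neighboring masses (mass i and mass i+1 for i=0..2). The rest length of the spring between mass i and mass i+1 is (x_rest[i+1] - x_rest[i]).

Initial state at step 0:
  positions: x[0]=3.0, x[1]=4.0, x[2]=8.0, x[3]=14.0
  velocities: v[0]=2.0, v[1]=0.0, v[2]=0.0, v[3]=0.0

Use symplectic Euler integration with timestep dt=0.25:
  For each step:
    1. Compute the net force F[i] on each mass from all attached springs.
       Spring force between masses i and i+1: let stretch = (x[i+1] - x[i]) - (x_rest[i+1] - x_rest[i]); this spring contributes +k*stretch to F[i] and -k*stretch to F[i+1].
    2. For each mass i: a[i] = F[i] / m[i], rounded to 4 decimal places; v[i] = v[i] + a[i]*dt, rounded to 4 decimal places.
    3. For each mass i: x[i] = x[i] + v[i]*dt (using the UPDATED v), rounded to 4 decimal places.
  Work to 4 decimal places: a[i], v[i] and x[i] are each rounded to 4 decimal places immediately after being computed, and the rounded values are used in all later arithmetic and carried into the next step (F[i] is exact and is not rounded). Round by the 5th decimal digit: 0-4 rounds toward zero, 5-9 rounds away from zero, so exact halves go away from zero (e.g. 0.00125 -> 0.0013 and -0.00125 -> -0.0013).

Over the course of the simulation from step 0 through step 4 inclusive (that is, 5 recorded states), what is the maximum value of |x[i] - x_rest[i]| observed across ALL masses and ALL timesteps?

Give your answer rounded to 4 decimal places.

Step 0: x=[3.0000 4.0000 8.0000 14.0000] v=[2.0000 0.0000 0.0000 0.0000]
Step 1: x=[3.2500 4.7500 8.5000 13.2500] v=[1.0000 3.0000 2.0000 -3.0000]
Step 2: x=[3.3125 6.0625 9.2500 12.0625] v=[0.2500 5.2500 3.0000 -4.7500]
Step 3: x=[3.3438 7.4844 9.9063 10.9219] v=[0.1250 5.6875 2.6250 -4.5625]
Step 4: x=[3.5176 8.4766 10.2110 10.2774] v=[0.6953 3.9688 1.2187 -2.5781]
Max displacement = 2.4766

Answer: 2.4766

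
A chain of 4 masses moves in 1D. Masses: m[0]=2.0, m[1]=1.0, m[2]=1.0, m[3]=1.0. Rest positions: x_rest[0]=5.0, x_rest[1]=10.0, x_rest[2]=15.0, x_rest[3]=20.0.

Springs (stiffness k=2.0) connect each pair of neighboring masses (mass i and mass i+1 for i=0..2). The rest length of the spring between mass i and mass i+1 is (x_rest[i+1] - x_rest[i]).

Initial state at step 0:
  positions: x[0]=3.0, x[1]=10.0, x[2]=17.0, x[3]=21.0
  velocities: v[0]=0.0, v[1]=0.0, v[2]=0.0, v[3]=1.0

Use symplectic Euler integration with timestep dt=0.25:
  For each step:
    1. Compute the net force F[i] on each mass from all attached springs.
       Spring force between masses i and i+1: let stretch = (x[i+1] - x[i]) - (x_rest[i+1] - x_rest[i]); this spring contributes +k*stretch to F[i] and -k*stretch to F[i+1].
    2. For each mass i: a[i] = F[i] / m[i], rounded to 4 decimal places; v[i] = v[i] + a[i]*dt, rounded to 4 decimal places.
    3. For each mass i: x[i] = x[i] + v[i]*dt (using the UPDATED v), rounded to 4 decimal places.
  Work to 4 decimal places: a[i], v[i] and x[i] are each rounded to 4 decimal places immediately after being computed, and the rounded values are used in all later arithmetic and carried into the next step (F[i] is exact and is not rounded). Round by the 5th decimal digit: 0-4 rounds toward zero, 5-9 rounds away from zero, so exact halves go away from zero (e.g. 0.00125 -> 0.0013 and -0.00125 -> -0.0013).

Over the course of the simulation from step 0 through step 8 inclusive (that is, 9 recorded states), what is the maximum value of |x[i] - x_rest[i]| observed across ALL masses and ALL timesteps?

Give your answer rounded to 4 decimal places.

Answer: 2.1874

Derivation:
Step 0: x=[3.0000 10.0000 17.0000 21.0000] v=[0.0000 0.0000 0.0000 1.0000]
Step 1: x=[3.1250 10.0000 16.6250 21.3750] v=[0.5000 0.0000 -1.5000 1.5000]
Step 2: x=[3.3672 9.9688 16.0156 21.7813] v=[0.9688 -0.1250 -2.4375 1.6250]
Step 3: x=[3.7095 9.8682 15.3711 22.0919] v=[1.3692 -0.4024 -2.5781 1.2422]
Step 4: x=[4.1242 9.6856 14.8788 22.1874] v=[1.6589 -0.7303 -1.9692 0.3818]
Step 5: x=[4.5740 9.4570 14.6509 21.9943] v=[1.7993 -0.9144 -0.9115 -0.7725]
Step 6: x=[5.0165 9.2673 14.6917 21.5083] v=[1.7701 -0.7590 0.1633 -1.9442]
Step 7: x=[5.4122 9.2243 14.9066 20.7952] v=[1.5828 -0.1722 0.8594 -2.8525]
Step 8: x=[5.7337 9.4150 15.1473 19.9710] v=[1.2858 0.7629 0.9626 -3.2968]
Max displacement = 2.1874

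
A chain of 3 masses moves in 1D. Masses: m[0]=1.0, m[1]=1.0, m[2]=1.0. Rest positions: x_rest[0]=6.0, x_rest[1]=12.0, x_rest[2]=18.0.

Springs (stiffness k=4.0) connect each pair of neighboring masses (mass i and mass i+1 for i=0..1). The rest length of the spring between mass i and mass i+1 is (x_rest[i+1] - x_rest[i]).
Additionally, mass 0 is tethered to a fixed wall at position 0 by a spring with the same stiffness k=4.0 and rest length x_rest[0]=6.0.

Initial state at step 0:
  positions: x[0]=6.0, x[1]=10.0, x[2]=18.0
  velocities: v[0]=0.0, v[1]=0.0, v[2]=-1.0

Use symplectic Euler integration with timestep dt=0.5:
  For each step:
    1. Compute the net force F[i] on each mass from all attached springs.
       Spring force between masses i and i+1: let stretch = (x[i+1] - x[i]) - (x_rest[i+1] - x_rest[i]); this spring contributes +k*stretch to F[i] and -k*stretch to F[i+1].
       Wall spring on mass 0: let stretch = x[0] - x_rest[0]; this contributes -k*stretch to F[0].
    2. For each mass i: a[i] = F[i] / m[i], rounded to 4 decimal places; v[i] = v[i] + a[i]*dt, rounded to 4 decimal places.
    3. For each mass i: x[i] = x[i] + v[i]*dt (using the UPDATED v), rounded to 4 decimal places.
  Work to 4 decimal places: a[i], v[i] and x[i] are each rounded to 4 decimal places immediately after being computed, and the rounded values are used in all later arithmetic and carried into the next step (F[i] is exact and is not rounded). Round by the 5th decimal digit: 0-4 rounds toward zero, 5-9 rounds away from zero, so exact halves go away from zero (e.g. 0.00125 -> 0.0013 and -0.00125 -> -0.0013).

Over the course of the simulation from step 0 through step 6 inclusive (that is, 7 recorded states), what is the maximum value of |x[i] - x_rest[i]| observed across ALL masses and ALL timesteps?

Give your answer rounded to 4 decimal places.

Answer: 2.5000

Derivation:
Step 0: x=[6.0000 10.0000 18.0000] v=[0.0000 0.0000 -1.0000]
Step 1: x=[4.0000 14.0000 15.5000] v=[-4.0000 8.0000 -5.0000]
Step 2: x=[8.0000 9.5000 17.5000] v=[8.0000 -9.0000 4.0000]
Step 3: x=[5.5000 11.5000 17.5000] v=[-5.0000 4.0000 0.0000]
Step 4: x=[3.5000 13.5000 17.5000] v=[-4.0000 4.0000 0.0000]
Step 5: x=[8.0000 9.5000 19.5000] v=[9.0000 -8.0000 4.0000]
Step 6: x=[6.0000 14.0000 17.5000] v=[-4.0000 9.0000 -4.0000]
Max displacement = 2.5000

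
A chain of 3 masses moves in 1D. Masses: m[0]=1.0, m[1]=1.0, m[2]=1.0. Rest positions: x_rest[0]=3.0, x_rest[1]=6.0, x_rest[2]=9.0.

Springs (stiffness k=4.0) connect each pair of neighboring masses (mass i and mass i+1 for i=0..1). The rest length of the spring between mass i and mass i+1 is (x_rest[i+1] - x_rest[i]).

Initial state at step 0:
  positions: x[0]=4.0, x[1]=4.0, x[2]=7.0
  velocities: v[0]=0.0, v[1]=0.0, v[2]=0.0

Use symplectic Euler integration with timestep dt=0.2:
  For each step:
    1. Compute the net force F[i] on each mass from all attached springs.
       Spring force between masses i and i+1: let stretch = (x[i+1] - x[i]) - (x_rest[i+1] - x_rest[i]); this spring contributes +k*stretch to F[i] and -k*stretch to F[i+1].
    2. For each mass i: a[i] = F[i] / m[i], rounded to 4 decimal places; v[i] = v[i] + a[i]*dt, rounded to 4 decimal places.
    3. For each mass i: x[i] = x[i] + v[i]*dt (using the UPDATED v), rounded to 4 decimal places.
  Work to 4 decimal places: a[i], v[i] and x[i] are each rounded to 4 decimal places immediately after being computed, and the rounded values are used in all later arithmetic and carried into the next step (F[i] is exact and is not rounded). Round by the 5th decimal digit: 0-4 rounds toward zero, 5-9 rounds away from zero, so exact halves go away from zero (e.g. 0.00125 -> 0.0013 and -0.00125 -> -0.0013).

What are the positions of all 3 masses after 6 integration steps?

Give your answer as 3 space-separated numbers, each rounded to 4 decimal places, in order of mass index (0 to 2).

Step 0: x=[4.0000 4.0000 7.0000] v=[0.0000 0.0000 0.0000]
Step 1: x=[3.5200 4.4800 7.0000] v=[-2.4000 2.4000 0.0000]
Step 2: x=[2.7136 5.2096 7.0768] v=[-4.0320 3.6480 0.3840]
Step 3: x=[1.8266 5.8386 7.3348] v=[-4.4352 3.1450 1.2902]
Step 4: x=[1.1015 6.0651 7.8334] v=[-3.6256 1.1324 2.4932]
Step 5: x=[0.6906 5.7803 8.5291] v=[-2.0547 -1.4238 3.4786]
Step 6: x=[0.6140 5.1210 9.2650] v=[-0.3829 -3.2965 3.6796]

Answer: 0.6140 5.1210 9.2650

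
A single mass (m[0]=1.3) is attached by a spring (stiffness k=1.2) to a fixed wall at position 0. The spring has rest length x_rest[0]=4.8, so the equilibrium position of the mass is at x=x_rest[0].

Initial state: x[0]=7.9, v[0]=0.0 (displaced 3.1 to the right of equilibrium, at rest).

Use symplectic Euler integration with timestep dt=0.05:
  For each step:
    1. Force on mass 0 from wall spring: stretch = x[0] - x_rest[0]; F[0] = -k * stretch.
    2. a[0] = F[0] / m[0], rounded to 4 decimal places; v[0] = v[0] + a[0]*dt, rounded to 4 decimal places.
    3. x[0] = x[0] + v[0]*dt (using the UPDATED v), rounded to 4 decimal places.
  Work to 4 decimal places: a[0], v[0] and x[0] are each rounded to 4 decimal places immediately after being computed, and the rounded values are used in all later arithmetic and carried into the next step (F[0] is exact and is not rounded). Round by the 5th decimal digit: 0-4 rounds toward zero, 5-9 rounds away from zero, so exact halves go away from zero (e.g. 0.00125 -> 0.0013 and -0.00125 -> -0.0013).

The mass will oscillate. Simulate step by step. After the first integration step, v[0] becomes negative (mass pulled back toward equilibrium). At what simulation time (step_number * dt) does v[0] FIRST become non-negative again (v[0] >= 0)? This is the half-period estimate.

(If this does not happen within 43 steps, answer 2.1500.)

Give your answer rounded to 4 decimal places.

Answer: 2.1500

Derivation:
Step 0: x=[7.9000] v=[0.0000]
Step 1: x=[7.8928] v=[-0.1431]
Step 2: x=[7.8785] v=[-0.2858]
Step 3: x=[7.8571] v=[-0.4279]
Step 4: x=[7.8287] v=[-0.5690]
Step 5: x=[7.7933] v=[-0.7088]
Step 6: x=[7.7510] v=[-0.8470]
Step 7: x=[7.7018] v=[-0.9832]
Step 8: x=[7.6459] v=[-1.1171]
Step 9: x=[7.5835] v=[-1.2485]
Step 10: x=[7.5147] v=[-1.3770]
Step 11: x=[7.4396] v=[-1.5023]
Step 12: x=[7.3584] v=[-1.6241]
Step 13: x=[7.2713] v=[-1.7422]
Step 14: x=[7.1785] v=[-1.8563]
Step 15: x=[7.0802] v=[-1.9661]
Step 16: x=[6.9766] v=[-2.0713]
Step 17: x=[6.8680] v=[-2.1718]
Step 18: x=[6.7546] v=[-2.2672]
Step 19: x=[6.6367] v=[-2.3574]
Step 20: x=[6.5146] v=[-2.4422]
Step 21: x=[6.3885] v=[-2.5213]
Step 22: x=[6.2588] v=[-2.5946]
Step 23: x=[6.1257] v=[-2.6619]
Step 24: x=[5.9895] v=[-2.7231]
Step 25: x=[5.8506] v=[-2.7780]
Step 26: x=[5.7093] v=[-2.8265]
Step 27: x=[5.5659] v=[-2.8685]
Step 28: x=[5.4207] v=[-2.9039]
Step 29: x=[5.2741] v=[-2.9326]
Step 30: x=[5.1264] v=[-2.9545]
Step 31: x=[4.9779] v=[-2.9696]
Step 32: x=[4.8290] v=[-2.9778]
Step 33: x=[4.6800] v=[-2.9791]
Step 34: x=[4.5313] v=[-2.9736]
Step 35: x=[4.3832] v=[-2.9612]
Step 36: x=[4.2361] v=[-2.9420]
Step 37: x=[4.0903] v=[-2.9160]
Step 38: x=[3.9461] v=[-2.8832]
Step 39: x=[3.8039] v=[-2.8438]
Step 40: x=[3.6640] v=[-2.7978]
Step 41: x=[3.5267] v=[-2.7454]
Step 42: x=[3.3924] v=[-2.6866]
Step 43: x=[3.2613] v=[-2.6216]
v[0] did not become non-negative within 43 steps; using fallback time=2.1500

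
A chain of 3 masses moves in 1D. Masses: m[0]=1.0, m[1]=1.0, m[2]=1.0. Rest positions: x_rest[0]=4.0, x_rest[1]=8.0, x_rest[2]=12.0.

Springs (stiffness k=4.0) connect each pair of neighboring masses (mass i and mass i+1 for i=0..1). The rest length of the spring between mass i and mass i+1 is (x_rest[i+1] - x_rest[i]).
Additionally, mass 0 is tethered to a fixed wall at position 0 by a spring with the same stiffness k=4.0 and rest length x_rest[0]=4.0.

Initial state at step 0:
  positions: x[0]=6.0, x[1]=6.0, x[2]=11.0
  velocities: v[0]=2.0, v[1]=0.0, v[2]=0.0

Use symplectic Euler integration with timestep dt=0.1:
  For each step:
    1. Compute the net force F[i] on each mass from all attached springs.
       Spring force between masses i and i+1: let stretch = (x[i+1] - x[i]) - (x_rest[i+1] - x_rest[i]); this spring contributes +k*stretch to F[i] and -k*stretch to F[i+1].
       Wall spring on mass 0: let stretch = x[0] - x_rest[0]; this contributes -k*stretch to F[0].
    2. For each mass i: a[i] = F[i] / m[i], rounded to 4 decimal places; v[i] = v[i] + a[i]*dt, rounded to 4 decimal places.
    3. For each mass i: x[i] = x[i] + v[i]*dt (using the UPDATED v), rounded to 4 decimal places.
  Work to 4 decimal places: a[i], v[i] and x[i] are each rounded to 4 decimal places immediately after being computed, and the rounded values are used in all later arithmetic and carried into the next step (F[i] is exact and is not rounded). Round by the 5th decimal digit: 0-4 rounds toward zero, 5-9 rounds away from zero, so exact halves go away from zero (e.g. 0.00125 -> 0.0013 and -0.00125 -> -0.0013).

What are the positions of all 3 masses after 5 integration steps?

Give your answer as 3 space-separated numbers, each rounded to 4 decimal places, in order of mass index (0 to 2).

Answer: 3.9764 8.2805 10.7029

Derivation:
Step 0: x=[6.0000 6.0000 11.0000] v=[2.0000 0.0000 0.0000]
Step 1: x=[5.9600 6.2000 10.9600] v=[-0.4000 2.0000 -0.4000]
Step 2: x=[5.6912 6.5808 10.8896] v=[-2.6880 3.8080 -0.7040]
Step 3: x=[5.2303 7.0984 10.8069] v=[-4.6086 5.1757 -0.8275]
Step 4: x=[4.6350 7.6896 10.7358] v=[-5.9535 5.9119 -0.7109]
Step 5: x=[3.9764 8.2805 10.7029] v=[-6.5857 5.9085 -0.3294]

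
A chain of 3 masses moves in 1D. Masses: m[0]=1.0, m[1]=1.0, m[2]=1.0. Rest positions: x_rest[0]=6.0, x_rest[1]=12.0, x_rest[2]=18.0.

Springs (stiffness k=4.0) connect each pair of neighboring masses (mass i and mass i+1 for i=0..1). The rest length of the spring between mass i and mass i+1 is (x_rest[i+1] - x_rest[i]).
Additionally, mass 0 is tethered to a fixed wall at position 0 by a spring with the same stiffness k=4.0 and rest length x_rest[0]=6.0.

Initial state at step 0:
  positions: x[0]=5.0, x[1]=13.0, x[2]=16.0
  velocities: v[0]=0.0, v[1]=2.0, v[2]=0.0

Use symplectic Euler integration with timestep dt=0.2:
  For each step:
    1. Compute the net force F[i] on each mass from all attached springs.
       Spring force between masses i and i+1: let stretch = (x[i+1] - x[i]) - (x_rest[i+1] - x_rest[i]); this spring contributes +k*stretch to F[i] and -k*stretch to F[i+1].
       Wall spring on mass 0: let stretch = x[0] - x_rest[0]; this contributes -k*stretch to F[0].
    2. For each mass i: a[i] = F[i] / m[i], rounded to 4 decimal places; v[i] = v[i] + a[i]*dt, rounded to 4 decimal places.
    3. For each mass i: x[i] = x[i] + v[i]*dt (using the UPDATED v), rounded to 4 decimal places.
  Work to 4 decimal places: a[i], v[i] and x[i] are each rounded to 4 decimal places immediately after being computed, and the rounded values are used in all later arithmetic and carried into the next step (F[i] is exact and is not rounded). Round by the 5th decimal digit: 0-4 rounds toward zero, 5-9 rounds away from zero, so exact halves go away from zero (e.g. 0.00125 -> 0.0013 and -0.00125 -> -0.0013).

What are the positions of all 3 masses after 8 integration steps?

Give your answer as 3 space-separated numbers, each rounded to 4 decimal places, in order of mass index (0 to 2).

Step 0: x=[5.0000 13.0000 16.0000] v=[0.0000 2.0000 0.0000]
Step 1: x=[5.4800 12.6000 16.4800] v=[2.4000 -2.0000 2.4000]
Step 2: x=[6.2224 11.6816 17.2992] v=[3.7120 -4.5920 4.0960]
Step 3: x=[6.8427 10.7885 18.1796] v=[3.1014 -4.4653 4.4019]
Step 4: x=[6.9995 10.4467 18.8374] v=[0.7839 -1.7091 3.2890]
Step 5: x=[6.5879 10.8958 19.1127] v=[-2.0579 2.2457 1.3764]
Step 6: x=[5.8115 11.9704 19.0333] v=[-3.8819 5.3729 -0.3971]
Step 7: x=[5.0907 13.1896 18.7838] v=[-3.6040 6.0961 -1.2474]
Step 8: x=[4.8512 14.0081 18.5992] v=[-1.1974 4.0923 -0.9228]

Answer: 4.8512 14.0081 18.5992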